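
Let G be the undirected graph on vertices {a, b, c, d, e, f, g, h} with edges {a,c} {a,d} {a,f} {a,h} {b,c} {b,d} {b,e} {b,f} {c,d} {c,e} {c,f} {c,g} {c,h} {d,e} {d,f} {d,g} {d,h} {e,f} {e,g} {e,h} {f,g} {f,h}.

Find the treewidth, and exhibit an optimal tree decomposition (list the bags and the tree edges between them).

Each bag holds 5 vertices, so the decomposition has width 4, which upper-bounds the treewidth. On the other hand G contains the 5-clique {c, d, e, f, g}. A clique must lie in a single bag of any decomposition, so no decomposition can have width below 4. The upper and lower bounds meet at 4, so that is the treewidth.

Treewidth 4.
Bags: B1 = {b, c, d, e, f}  B2 = {c, d, e, f, h}  B3 = {c, d, e, f, g}  B4 = {a, c, d, f, h}
Tree: B1–B2, B2–B3, B2–B4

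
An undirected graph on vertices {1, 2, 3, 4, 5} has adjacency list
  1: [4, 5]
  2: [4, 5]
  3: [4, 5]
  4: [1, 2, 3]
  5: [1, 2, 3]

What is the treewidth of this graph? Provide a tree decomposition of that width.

Treewidth 2.
One such decomposition:
Bags: B1 = {3, 4, 5}  B2 = {1, 4, 5}  B3 = {2, 4, 5}
Tree: B1–B2, B2–B3

The largest bag has 3 vertices, giving width 2; this decomposition certifies tw(G) ≤ 2. Since 3–4–1–5–3 is a cycle in G, G is not acyclic. Forests are exactly the graphs of treewidth ≤ 1, so tw(G) ≥ 2. Combining the bounds, tw(G) = 2.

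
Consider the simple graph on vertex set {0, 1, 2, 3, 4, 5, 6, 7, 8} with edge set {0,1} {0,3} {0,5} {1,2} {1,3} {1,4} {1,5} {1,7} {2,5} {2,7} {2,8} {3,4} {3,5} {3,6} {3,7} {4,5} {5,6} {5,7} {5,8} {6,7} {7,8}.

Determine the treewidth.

3

A width-3 tree decomposition is:
Bags: B1 = {1, 2, 5, 7}  B2 = {2, 5, 7, 8}  B3 = {1, 3, 5, 7}  B4 = {3, 5, 6, 7}  B5 = {1, 3, 4, 5}  B6 = {0, 1, 3, 5}
Tree: B1–B2, B1–B3, B3–B4, B3–B5, B3–B6
Each bag holds 4 vertices, so the decomposition has width 3, which upper-bounds the treewidth. For the lower bound, the 4 vertices {2, 5, 7, 8} are pairwise adjacent, and any tree decomposition puts a clique entirely inside one bag — forcing width ≥ 3. Therefore the treewidth is 3.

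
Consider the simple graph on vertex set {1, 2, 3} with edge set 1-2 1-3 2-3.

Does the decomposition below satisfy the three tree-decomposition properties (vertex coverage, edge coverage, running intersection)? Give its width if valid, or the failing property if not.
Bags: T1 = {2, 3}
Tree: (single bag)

A tree decomposition must satisfy three properties: every vertex lies in some bag; for every edge, both endpoints lie together in some bag; and for every vertex, the bags containing it form a connected subtree. Here vertex 1 appears in no bag, so the decomposition is invalid.

No — vertex 1 appears in no bag.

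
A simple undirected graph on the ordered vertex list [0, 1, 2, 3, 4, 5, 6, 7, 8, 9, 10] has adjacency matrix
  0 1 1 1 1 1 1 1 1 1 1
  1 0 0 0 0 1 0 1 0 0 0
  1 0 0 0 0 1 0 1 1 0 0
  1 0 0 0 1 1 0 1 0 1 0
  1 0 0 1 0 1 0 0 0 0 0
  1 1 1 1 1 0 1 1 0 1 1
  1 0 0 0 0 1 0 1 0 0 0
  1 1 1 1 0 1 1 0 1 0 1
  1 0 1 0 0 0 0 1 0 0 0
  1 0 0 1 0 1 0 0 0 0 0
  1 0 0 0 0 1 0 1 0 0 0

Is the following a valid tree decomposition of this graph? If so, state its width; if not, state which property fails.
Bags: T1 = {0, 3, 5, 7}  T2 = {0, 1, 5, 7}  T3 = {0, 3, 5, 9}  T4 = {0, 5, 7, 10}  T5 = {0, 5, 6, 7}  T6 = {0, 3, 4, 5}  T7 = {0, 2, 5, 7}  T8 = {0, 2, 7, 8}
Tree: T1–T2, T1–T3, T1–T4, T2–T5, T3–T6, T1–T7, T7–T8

Yes; width 3.

Vertex coverage: the bags together contain {0, 1, 2, 3, 4, 5, 6, 7, 8, 9, 10}, the full vertex set. Edge coverage: each edge of G has both endpoints in at least one bag. Running intersection: for every vertex, the bags containing it form a connected subtree. All three properties hold, so this is a valid tree decomposition of width max|bag| − 1 = 3, and hence tw(G) ≤ 3.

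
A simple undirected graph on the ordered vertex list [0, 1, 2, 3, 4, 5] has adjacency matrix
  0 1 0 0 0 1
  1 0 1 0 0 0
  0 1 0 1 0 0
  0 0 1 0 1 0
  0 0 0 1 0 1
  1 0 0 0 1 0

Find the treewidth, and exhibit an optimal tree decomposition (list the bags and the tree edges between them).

Treewidth 2.
One such decomposition:
Bags: B1 = {0, 1, 5}  B2 = {1, 2, 5}  B3 = {2, 3, 5}  B4 = {3, 4, 5}
Tree: B1–B2, B2–B3, B3–B4

Every bag has size at most 3, so the width is 3 − 1 = 2 and tw(G) ≤ 2. For the lower bound, G contains the cycle 5–0–1–2–3–4–5, so G is not a forest; only forests have treewidth ≤ 1, hence tw(G) ≥ 2. Combining the bounds, tw(G) = 2.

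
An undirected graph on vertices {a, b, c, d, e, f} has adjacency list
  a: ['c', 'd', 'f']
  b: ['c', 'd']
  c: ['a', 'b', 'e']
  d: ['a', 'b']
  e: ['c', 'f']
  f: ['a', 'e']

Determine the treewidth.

2

A width-2 tree decomposition is:
Bags: B1 = {c, e, f}  B2 = {a, c, f}  B3 = {a, b, c}  B4 = {a, b, d}
Tree: B1–B2, B2–B3, B3–B4
The largest bag has 3 vertices, giving width 2; this decomposition certifies tw(G) ≤ 2. Since e–f–a–c–e is a cycle in G, G is not acyclic. Forests are exactly the graphs of treewidth ≤ 1, so tw(G) ≥ 2. Hence tw(G) = 2 exactly.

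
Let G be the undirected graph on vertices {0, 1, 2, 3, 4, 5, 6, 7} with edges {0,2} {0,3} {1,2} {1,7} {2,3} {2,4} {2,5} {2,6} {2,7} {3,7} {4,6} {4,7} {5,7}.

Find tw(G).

2

A width-2 tree decomposition is:
Bags: B1 = {2, 3, 7}  B2 = {1, 2, 7}  B3 = {0, 2, 3}  B4 = {2, 4, 7}  B5 = {2, 4, 6}  B6 = {2, 5, 7}
Tree: B1–B2, B1–B3, B2–B4, B4–B5, B2–B6
Each bag holds 3 vertices, so the decomposition has width 2, which upper-bounds the treewidth. On the other hand G contains the 3-clique {0, 2, 3}. A clique must lie in a single bag of any decomposition, so no decomposition can have width below 2. Hence tw(G) = 2 exactly.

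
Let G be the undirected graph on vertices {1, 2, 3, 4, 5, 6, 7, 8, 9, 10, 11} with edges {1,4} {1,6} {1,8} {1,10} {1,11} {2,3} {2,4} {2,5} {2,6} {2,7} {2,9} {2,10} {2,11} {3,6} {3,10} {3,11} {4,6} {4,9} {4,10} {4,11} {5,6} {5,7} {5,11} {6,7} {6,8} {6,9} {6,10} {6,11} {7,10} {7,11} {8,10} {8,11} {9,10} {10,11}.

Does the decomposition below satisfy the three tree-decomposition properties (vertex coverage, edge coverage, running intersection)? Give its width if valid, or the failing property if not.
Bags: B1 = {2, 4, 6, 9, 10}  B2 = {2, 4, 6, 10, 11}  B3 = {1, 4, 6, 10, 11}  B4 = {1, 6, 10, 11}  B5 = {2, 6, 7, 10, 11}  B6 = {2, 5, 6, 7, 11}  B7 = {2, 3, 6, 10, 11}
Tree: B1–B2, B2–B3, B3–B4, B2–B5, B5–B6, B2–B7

A tree decomposition must satisfy three properties: every vertex lies in some bag; for every edge, both endpoints lie together in some bag; and for every vertex, the bags containing it form a connected subtree. Here vertex 8 appears in no bag, so the decomposition is invalid.

No — vertex 8 appears in no bag.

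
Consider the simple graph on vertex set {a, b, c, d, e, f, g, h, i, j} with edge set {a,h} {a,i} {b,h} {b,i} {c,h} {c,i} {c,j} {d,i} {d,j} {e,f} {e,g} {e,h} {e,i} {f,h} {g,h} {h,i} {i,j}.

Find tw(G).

A width-2 tree decomposition is:
Bags: B1 = {e, h, i}  B2 = {c, h, i}  B3 = {c, i, j}  B4 = {e, g, h}  B5 = {a, h, i}  B6 = {e, f, h}  B7 = {d, i, j}  B8 = {b, h, i}
Tree: B1–B2, B2–B3, B1–B4, B1–B5, B4–B6, B3–B7, B1–B8
Each bag holds 3 vertices, so the decomposition has width 2, which upper-bounds the treewidth. Conversely, {d, i, j} is a clique of size 3, and the vertices of any clique must share a bag in every tree decomposition; so some bag has ≥ 3 vertices and tw(G) ≥ 2. The upper and lower bounds meet at 2, so that is the treewidth.

2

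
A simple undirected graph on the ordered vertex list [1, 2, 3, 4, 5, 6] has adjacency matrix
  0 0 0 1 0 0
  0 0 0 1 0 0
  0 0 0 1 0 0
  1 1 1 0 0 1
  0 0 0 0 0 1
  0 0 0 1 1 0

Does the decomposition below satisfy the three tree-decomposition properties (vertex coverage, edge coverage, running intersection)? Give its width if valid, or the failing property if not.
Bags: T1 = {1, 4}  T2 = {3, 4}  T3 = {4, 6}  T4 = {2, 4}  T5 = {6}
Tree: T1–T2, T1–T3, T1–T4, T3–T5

No — vertex 5 appears in no bag.

A tree decomposition must satisfy three properties: every vertex lies in some bag; for every edge, both endpoints lie together in some bag; and for every vertex, the bags containing it form a connected subtree. Here vertex 5 appears in no bag, so the decomposition is invalid.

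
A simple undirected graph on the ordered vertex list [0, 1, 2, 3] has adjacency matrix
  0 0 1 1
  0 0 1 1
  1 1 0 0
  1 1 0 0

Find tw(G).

2

A width-2 tree decomposition is:
Bags: B1 = {0, 1, 3}  B2 = {0, 1, 2}
Tree: B1–B2
Every bag has size at most 3, so the width is 3 − 1 = 2 and tw(G) ≤ 2. The edges 1–3–0–2–1 form a cycle, so G is not a tree and its treewidth is at least 2. Hence tw(G) = 2 exactly.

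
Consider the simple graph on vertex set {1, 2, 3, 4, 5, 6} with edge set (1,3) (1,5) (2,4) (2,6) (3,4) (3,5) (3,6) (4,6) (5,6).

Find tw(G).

A width-2 tree decomposition is:
Bags: B1 = {3, 4, 6}  B2 = {3, 5, 6}  B3 = {1, 3, 5}  B4 = {2, 4, 6}
Tree: B1–B2, B2–B3, B1–B4
Each bag holds 3 vertices, so the decomposition has width 2, which upper-bounds the treewidth. On the other hand G contains the 3-clique {2, 4, 6}. A clique must lie in a single bag of any decomposition, so no decomposition can have width below 2. Therefore the treewidth is 2.

2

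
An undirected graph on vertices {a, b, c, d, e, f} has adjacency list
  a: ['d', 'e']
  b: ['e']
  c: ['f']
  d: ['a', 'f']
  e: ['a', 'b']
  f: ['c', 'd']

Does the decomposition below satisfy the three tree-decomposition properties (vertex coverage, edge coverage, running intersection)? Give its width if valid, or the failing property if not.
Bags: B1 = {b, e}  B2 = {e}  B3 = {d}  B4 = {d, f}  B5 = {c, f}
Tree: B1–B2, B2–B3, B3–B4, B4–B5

No — vertex a appears in no bag.

A tree decomposition must satisfy three properties: every vertex lies in some bag; for every edge, both endpoints lie together in some bag; and for every vertex, the bags containing it form a connected subtree. Here vertex a appears in no bag, so the decomposition is invalid.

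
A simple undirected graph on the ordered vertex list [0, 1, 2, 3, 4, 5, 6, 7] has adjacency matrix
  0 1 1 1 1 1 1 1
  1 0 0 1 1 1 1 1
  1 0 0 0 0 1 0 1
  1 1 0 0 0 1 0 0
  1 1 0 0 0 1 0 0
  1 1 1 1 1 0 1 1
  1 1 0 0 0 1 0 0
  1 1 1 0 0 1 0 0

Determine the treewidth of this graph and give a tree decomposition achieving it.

Treewidth 3.
One optimal decomposition is:
Bags: B1 = {0, 1, 5, 7}  B2 = {0, 1, 4, 5}  B3 = {0, 1, 5, 6}  B4 = {0, 1, 3, 5}  B5 = {0, 2, 5, 7}
Tree: B1–B2, B1–B3, B2–B4, B1–B5

The largest bag has 4 vertices, giving width 3; this decomposition certifies tw(G) ≤ 3. For the lower bound, the 4 vertices {0, 1, 3, 5} are pairwise adjacent, and any tree decomposition puts a clique entirely inside one bag — forcing width ≥ 3. Therefore the treewidth is 3.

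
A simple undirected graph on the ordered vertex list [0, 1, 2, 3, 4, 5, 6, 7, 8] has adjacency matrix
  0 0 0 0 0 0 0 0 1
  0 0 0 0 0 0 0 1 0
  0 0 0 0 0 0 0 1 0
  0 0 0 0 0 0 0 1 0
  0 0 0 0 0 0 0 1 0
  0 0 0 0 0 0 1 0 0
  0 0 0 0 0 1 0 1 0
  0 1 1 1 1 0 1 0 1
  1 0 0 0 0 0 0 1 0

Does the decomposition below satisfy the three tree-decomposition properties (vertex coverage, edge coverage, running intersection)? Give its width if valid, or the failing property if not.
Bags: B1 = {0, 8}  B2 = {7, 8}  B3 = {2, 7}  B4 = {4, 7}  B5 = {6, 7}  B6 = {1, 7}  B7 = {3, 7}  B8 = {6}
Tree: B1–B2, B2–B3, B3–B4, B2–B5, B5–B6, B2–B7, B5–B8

A tree decomposition must satisfy three properties: every vertex lies in some bag; for every edge, both endpoints lie together in some bag; and for every vertex, the bags containing it form a connected subtree. Here vertex 5 appears in no bag, so the decomposition is invalid.

No — vertex 5 appears in no bag.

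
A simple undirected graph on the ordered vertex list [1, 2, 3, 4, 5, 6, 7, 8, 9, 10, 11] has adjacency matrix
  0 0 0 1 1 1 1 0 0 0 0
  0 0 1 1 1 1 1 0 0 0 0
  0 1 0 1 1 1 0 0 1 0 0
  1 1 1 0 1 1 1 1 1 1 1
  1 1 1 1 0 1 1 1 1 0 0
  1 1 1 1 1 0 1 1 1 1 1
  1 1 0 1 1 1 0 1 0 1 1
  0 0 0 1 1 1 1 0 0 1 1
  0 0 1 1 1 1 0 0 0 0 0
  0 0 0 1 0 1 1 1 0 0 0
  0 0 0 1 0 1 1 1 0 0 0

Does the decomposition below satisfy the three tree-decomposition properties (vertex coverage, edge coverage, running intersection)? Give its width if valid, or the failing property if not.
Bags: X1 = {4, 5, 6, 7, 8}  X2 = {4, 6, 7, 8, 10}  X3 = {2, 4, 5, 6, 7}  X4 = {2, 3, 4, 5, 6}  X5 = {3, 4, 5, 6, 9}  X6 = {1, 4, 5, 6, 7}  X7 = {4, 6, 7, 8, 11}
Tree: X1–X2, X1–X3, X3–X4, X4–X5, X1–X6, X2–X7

Vertex coverage: the bags together contain {1, 2, 3, 4, 5, 6, 7, 8, 9, 10, 11}, the full vertex set. Edge coverage: each edge of G has both endpoints in at least one bag. Running intersection: for every vertex, the bags containing it form a connected subtree. All three properties hold, so this is a valid tree decomposition of width max|bag| − 1 = 4, and hence tw(G) ≤ 4.

Yes; width 4.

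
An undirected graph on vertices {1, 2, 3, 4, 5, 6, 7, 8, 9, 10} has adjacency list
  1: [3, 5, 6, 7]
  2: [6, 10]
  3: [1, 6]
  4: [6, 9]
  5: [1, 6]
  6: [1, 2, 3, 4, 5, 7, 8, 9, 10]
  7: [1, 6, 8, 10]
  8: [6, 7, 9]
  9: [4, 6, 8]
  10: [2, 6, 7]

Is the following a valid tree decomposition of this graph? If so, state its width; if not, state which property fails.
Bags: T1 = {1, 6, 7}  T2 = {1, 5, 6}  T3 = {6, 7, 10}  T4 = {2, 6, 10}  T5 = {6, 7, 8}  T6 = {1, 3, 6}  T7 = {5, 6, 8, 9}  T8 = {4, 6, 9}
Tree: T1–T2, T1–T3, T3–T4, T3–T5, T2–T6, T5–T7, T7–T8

No — bags containing vertex 5 are not connected in the tree.

A tree decomposition must satisfy three properties: every vertex lies in some bag; for every edge, both endpoints lie together in some bag; and for every vertex, the bags containing it form a connected subtree. Here bags containing vertex 5 are not connected in the tree, so the decomposition is invalid.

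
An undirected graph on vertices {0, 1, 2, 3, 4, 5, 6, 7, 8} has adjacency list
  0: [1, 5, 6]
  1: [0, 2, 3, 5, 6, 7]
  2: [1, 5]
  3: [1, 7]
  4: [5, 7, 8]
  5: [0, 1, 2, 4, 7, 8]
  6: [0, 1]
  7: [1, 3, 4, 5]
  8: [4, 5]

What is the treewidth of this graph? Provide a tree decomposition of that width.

Treewidth 2.
Bags: B1 = {0, 1, 6}  B2 = {0, 1, 5}  B3 = {1, 5, 7}  B4 = {1, 3, 7}  B5 = {4, 5, 7}  B6 = {4, 5, 8}  B7 = {1, 2, 5}
Tree: B1–B2, B2–B3, B3–B4, B3–B5, B5–B6, B2–B7

The largest bag has 3 vertices, giving width 2; this decomposition certifies tw(G) ≤ 2. On the other hand G contains the 3-clique {4, 5, 8}. A clique must lie in a single bag of any decomposition, so no decomposition can have width below 2. The upper and lower bounds meet at 2, so that is the treewidth.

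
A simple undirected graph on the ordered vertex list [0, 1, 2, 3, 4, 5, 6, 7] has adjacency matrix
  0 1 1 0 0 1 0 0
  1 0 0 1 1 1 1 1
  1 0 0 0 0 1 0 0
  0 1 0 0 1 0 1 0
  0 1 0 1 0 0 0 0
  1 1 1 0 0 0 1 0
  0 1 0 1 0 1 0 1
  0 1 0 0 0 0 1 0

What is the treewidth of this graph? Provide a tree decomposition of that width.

Treewidth 2.
Bags: B1 = {1, 5, 6}  B2 = {1, 6, 7}  B3 = {0, 1, 5}  B4 = {1, 3, 6}  B5 = {0, 2, 5}  B6 = {1, 3, 4}
Tree: B1–B2, B1–B3, B2–B4, B3–B5, B4–B6

The largest bag has 3 vertices, giving width 2; this decomposition certifies tw(G) ≤ 2. For the lower bound, the 3 vertices {0, 1, 5} are pairwise adjacent, and any tree decomposition puts a clique entirely inside one bag — forcing width ≥ 2. Therefore the treewidth is 2.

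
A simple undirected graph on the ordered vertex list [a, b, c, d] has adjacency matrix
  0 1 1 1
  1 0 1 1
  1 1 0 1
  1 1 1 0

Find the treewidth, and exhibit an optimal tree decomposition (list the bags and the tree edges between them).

Treewidth 3.
One optimal decomposition is:
Bags: B1 = {a, b, c, d}
Tree: (single bag)

A single bag containing all 4 vertices is trivially a valid decomposition of width 3. For the lower bound, the 4 vertices {a, b, c, d} are pairwise adjacent, and any tree decomposition puts a clique entirely inside one bag — forcing width ≥ 3. The upper and lower bounds meet at 3, so that is the treewidth.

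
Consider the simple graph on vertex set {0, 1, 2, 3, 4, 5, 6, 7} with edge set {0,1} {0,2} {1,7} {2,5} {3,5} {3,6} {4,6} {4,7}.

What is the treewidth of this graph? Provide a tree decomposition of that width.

Every bag has size at most 3, so the width is 3 − 1 = 2 and tw(G) ≤ 2. For the lower bound, G contains the cycle 1–7–4–6–3–5–2–0–1, so G is not a forest; only forests have treewidth ≤ 1, hence tw(G) ≥ 2. Hence tw(G) = 2 exactly.

Treewidth 2.
One optimal decomposition is:
Bags: B1 = {1, 4, 7}  B2 = {1, 4, 6}  B3 = {1, 3, 6}  B4 = {1, 3, 5}  B5 = {1, 2, 5}  B6 = {0, 1, 2}
Tree: B1–B2, B2–B3, B3–B4, B4–B5, B5–B6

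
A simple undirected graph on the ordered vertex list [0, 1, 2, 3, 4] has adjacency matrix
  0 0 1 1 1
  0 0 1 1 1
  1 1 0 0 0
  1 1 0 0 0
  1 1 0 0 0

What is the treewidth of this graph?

A width-2 tree decomposition is:
Bags: B1 = {0, 1, 2}  B2 = {0, 1, 3}  B3 = {0, 1, 4}
Tree: B1–B2, B2–B3
Every bag has size at most 3, so the width is 3 − 1 = 2 and tw(G) ≤ 2. The edges 2–1–3–0–2 form a cycle, so G is not a tree and its treewidth is at least 2. Combining the bounds, tw(G) = 2.

2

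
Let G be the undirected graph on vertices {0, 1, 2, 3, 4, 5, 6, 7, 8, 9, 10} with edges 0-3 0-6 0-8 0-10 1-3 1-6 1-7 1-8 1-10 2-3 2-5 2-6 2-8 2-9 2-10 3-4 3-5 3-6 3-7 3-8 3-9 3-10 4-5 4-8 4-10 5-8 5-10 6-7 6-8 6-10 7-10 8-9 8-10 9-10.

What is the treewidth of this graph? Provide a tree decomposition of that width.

The largest bag has 5 vertices, giving width 4; this decomposition certifies tw(G) ≤ 4. On the other hand G contains the 5-clique {0, 3, 6, 8, 10}. A clique must lie in a single bag of any decomposition, so no decomposition can have width below 4. Hence tw(G) = 4 exactly.

Treewidth 4.
Bags: B1 = {1, 3, 6, 8, 10}  B2 = {2, 3, 6, 8, 10}  B3 = {1, 3, 6, 7, 10}  B4 = {2, 3, 5, 8, 10}  B5 = {0, 3, 6, 8, 10}  B6 = {2, 3, 8, 9, 10}  B7 = {3, 4, 5, 8, 10}
Tree: B1–B2, B1–B3, B2–B4, B2–B5, B4–B6, B4–B7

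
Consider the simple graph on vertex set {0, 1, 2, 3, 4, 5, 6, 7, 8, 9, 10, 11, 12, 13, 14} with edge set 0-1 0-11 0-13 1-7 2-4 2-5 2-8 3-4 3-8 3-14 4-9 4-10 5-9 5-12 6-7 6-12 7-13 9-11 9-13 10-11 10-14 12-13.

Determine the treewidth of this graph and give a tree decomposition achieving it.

Treewidth 3.
One such decomposition:
Bags: B1 = {3, 8, 10, 14}  B2 = {3, 4, 8, 10}  B3 = {2, 4, 8, 10}  B4 = {2, 4, 10, 11}  B5 = {2, 4, 9, 11}  B6 = {2, 5, 9, 11}  B7 = {0, 5, 9, 11}  B8 = {0, 5, 9, 13}  B9 = {0, 5, 12, 13}  B10 = {0, 1, 12, 13}  B11 = {1, 7, 12, 13}  B12 = {1, 6, 7, 12}
Tree: B1–B2, B2–B3, B3–B4, B4–B5, B5–B6, B6–B7, B7–B8, B8–B9, B9–B10, B10–B11, B11–B12

Every bag has size at most 4, so the width is 4 − 1 = 3 and tw(G) ≤ 3. For the lower bound: the 4 vertex sets {3,8,14}, {10}, {4}, {2,5,9,11} are disjoint, each induces a connected subgraph, and every pair is joined by at least one edge of G. Contracting each set to a single vertex therefore yields K_{4} as a minor, and since treewidth is minor-monotone, tw(G) ≥ tw(K_{4}) = 3. Therefore the treewidth is 3.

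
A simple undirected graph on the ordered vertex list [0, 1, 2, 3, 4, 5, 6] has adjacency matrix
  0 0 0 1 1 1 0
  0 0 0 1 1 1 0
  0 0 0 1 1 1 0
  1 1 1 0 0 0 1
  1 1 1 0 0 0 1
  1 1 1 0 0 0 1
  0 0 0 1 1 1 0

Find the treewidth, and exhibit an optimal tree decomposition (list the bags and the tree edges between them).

Treewidth 3.
One such decomposition:
Bags: B1 = {3, 4, 5, 6}  B2 = {2, 3, 4, 5}  B3 = {1, 3, 4, 5}  B4 = {0, 3, 4, 5}
Tree: B1–B2, B2–B3, B3–B4

Every bag has size at most 4, so the width is 4 − 1 = 3 and tw(G) ≤ 3. For the lower bound: the 4 vertex sets {5,6}, {2,3}, {4}, {1} are disjoint, each induces a connected subgraph, and every pair is joined by at least one edge of G. Contracting each set to a single vertex therefore yields K_{4} as a minor, and since treewidth is minor-monotone, tw(G) ≥ tw(K_{4}) = 3. Hence tw(G) = 3 exactly.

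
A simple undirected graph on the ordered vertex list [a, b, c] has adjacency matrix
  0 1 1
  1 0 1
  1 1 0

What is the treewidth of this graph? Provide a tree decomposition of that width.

Treewidth 2.
Bags: B1 = {a, b, c}
Tree: (single bag)

A single bag containing all 3 vertices is trivially a valid decomposition of width 2. Conversely, {a, b, c} is a clique of size 3, and the vertices of any clique must share a bag in every tree decomposition; so some bag has ≥ 3 vertices and tw(G) ≥ 2. The upper and lower bounds meet at 2, so that is the treewidth.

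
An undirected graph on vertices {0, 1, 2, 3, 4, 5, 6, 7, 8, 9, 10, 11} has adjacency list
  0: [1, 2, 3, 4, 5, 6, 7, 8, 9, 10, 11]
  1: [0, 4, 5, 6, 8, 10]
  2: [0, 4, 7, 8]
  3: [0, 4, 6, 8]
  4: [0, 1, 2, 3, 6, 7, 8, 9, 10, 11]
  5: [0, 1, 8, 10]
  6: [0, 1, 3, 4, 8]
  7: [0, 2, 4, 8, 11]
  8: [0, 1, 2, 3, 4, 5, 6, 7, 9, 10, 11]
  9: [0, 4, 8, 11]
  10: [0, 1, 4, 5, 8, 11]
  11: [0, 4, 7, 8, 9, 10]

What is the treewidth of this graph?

4

A width-4 tree decomposition is:
Bags: B1 = {0, 1, 5, 8, 10}  B2 = {0, 1, 4, 8, 10}  B3 = {0, 1, 4, 6, 8}  B4 = {0, 4, 8, 10, 11}  B5 = {0, 4, 8, 9, 11}  B6 = {0, 4, 7, 8, 11}  B7 = {0, 3, 4, 6, 8}  B8 = {0, 2, 4, 7, 8}
Tree: B1–B2, B2–B3, B2–B4, B4–B5, B5–B6, B3–B7, B6–B8
Every bag has size at most 5, so the width is 5 − 1 = 4 and tw(G) ≤ 4. On the other hand G contains the 5-clique {0, 1, 4, 8, 10}. A clique must lie in a single bag of any decomposition, so no decomposition can have width below 4. The upper and lower bounds meet at 4, so that is the treewidth.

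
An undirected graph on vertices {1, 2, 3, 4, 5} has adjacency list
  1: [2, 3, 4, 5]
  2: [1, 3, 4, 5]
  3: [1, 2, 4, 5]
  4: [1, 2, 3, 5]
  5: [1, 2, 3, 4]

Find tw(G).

4

A width-4 tree decomposition is:
Bags: B1 = {1, 2, 3, 4, 5}
Tree: (single bag)
With just one bag of size 5, the width is 5 − 1 = 4, so tw(G) ≤ 4. For the lower bound, the 5 vertices {1, 2, 3, 4, 5} are pairwise adjacent, and any tree decomposition puts a clique entirely inside one bag — forcing width ≥ 4. Combining the bounds, tw(G) = 4.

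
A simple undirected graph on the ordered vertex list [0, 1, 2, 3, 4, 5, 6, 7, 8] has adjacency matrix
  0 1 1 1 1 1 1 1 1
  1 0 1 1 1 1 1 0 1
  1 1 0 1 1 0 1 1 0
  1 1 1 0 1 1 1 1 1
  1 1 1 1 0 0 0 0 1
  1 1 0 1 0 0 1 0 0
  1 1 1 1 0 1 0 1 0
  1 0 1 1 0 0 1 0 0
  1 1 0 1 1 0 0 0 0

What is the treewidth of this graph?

A width-4 tree decomposition is:
Bags: B1 = {0, 1, 2, 3, 6}  B2 = {0, 1, 2, 3, 4}  B3 = {0, 1, 3, 4, 8}  B4 = {0, 2, 3, 6, 7}  B5 = {0, 1, 3, 5, 6}
Tree: B1–B2, B2–B3, B1–B4, B1–B5
Every bag has size at most 5, so the width is 5 − 1 = 4 and tw(G) ≤ 4. For the lower bound, the 5 vertices {0, 1, 3, 4, 8} are pairwise adjacent, and any tree decomposition puts a clique entirely inside one bag — forcing width ≥ 4. Combining the bounds, tw(G) = 4.

4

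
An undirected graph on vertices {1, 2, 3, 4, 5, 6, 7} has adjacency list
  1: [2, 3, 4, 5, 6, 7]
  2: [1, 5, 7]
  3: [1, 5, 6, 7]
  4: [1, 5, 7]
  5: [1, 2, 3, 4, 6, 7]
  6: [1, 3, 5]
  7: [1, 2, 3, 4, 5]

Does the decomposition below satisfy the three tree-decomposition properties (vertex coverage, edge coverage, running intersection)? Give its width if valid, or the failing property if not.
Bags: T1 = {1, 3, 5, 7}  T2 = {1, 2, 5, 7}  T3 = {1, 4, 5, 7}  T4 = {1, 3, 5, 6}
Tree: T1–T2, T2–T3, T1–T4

Yes; width 3.

Checking the three conditions: (i) the bags cover all of {1, 2, 3, 4, 5, 6, 7}; (ii) for each edge, some bag contains both endpoints; (iii) the bags containing any fixed vertex form a subtree. All hold, so the decomposition is valid with width 4 − 1 = 3.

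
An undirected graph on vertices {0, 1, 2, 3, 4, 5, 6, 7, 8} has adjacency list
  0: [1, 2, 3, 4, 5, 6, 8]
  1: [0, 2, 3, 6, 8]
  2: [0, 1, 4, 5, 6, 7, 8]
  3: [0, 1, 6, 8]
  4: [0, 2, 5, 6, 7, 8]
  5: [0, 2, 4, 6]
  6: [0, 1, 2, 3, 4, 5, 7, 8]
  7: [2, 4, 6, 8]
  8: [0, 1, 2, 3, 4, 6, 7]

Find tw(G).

4

A width-4 tree decomposition is:
Bags: B1 = {0, 2, 4, 6, 8}  B2 = {2, 4, 6, 7, 8}  B3 = {0, 1, 2, 6, 8}  B4 = {0, 1, 3, 6, 8}  B5 = {0, 2, 4, 5, 6}
Tree: B1–B2, B1–B3, B3–B4, B1–B5
Every bag has size at most 5, so the width is 5 − 1 = 4 and tw(G) ≤ 4. For the lower bound, the 5 vertices {0, 1, 2, 6, 8} are pairwise adjacent, and any tree decomposition puts a clique entirely inside one bag — forcing width ≥ 4. Hence tw(G) = 4 exactly.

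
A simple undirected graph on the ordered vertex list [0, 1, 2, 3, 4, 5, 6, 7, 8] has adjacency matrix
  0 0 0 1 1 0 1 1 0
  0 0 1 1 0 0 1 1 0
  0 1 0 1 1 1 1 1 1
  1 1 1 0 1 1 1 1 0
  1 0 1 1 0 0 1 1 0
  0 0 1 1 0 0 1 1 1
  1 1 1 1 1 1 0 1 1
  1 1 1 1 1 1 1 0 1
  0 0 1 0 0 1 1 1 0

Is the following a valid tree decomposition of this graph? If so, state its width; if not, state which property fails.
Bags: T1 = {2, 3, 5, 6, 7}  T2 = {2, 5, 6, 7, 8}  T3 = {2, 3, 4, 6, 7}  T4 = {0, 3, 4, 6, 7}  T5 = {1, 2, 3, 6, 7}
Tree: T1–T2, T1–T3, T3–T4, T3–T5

Every vertex of G appears in some bag (union = {0, 1, 2, 3, 4, 5, 6, 7, 8}); every edge is covered by a bag; and for each vertex v the set of bags containing v is connected in the bag tree. The decomposition is therefore valid. The largest bag has 5 vertices, so the width is 4.

Yes; width 4.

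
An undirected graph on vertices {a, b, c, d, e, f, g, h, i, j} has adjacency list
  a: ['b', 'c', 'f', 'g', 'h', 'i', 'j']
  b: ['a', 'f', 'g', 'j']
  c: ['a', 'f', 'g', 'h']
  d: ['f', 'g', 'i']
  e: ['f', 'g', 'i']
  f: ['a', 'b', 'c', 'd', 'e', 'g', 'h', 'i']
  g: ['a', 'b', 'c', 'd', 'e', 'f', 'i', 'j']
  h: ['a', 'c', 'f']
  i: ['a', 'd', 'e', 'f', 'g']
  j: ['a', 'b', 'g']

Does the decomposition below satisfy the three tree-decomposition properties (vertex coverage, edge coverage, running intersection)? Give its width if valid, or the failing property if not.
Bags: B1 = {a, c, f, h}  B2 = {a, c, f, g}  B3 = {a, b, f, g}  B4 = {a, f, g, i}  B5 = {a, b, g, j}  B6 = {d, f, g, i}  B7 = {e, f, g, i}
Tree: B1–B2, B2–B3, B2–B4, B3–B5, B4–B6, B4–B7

Every vertex of G appears in some bag (union = {a, b, c, d, e, f, g, h, i, j}); every edge is covered by a bag; and for each vertex v the set of bags containing v is connected in the bag tree. The decomposition is therefore valid. The largest bag has 4 vertices, so the width is 3.

Yes; width 3.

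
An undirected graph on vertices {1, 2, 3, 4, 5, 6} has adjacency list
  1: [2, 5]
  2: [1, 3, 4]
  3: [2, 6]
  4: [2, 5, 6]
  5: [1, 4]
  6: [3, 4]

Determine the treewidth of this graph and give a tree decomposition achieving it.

Each bag holds 3 vertices, so the decomposition has width 2, which upper-bounds the treewidth. For the lower bound, G contains the cycle 3–6–4–2–3, so G is not a forest; only forests have treewidth ≤ 1, hence tw(G) ≥ 2. The upper and lower bounds meet at 2, so that is the treewidth.

Treewidth 2.
Bags: B1 = {2, 3, 6}  B2 = {2, 4, 6}  B3 = {1, 2, 4}  B4 = {1, 4, 5}
Tree: B1–B2, B2–B3, B3–B4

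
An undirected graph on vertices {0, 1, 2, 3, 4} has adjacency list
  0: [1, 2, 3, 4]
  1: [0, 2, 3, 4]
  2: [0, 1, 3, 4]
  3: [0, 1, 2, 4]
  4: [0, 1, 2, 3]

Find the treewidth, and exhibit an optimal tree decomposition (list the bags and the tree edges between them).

Treewidth 4.
Bags: B1 = {0, 1, 2, 3, 4}
Tree: (single bag)

With just one bag of size 5, the width is 5 − 1 = 4, so tw(G) ≤ 4. On the other hand G contains the 5-clique {0, 1, 2, 3, 4}. A clique must lie in a single bag of any decomposition, so no decomposition can have width below 4. Hence tw(G) = 4 exactly.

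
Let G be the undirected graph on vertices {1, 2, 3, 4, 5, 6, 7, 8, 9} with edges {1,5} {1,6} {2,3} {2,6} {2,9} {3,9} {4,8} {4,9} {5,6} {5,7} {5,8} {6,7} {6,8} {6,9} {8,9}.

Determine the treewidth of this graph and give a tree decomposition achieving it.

Treewidth 2.
One such decomposition:
Bags: B1 = {4, 8, 9}  B2 = {6, 8, 9}  B3 = {2, 6, 9}  B4 = {5, 6, 8}  B5 = {1, 5, 6}  B6 = {2, 3, 9}  B7 = {5, 6, 7}
Tree: B1–B2, B2–B3, B2–B4, B4–B5, B3–B6, B4–B7

Every bag has size at most 3, so the width is 3 − 1 = 2 and tw(G) ≤ 2. For the lower bound, the 3 vertices {2, 3, 9} are pairwise adjacent, and any tree decomposition puts a clique entirely inside one bag — forcing width ≥ 2. Combining the bounds, tw(G) = 2.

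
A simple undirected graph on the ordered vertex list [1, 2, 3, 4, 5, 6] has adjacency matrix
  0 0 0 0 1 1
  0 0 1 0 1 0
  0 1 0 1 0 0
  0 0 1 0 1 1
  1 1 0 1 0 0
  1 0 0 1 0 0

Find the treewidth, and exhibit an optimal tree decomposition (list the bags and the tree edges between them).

Treewidth 2.
One such decomposition:
Bags: B1 = {2, 3, 5}  B2 = {3, 4, 5}  B3 = {1, 4, 5}  B4 = {1, 4, 6}
Tree: B1–B2, B2–B3, B3–B4

Every bag has size at most 3, so the width is 3 − 1 = 2 and tw(G) ≤ 2. The edges 2–3–4–5–2 form a cycle, so G is not a tree and its treewidth is at least 2. The upper and lower bounds meet at 2, so that is the treewidth.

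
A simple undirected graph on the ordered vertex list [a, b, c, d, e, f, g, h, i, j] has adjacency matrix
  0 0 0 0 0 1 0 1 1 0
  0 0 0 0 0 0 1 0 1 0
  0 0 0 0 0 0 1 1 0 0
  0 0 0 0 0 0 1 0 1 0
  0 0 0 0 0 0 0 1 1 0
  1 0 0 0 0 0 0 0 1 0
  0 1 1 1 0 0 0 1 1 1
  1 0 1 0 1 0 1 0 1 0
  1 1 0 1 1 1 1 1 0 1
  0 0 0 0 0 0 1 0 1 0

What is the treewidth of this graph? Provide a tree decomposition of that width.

Every bag has size at most 3, so the width is 3 − 1 = 2 and tw(G) ≤ 2. Conversely, {c, g, h} is a clique of size 3, and the vertices of any clique must share a bag in every tree decomposition; so some bag has ≥ 3 vertices and tw(G) ≥ 2. The upper and lower bounds meet at 2, so that is the treewidth.

Treewidth 2.
One such decomposition:
Bags: B1 = {g, h, i}  B2 = {e, h, i}  B3 = {d, g, i}  B4 = {b, g, i}  B5 = {c, g, h}  B6 = {g, i, j}  B7 = {a, h, i}  B8 = {a, f, i}
Tree: B1–B2, B1–B3, B3–B4, B1–B5, B1–B6, B2–B7, B7–B8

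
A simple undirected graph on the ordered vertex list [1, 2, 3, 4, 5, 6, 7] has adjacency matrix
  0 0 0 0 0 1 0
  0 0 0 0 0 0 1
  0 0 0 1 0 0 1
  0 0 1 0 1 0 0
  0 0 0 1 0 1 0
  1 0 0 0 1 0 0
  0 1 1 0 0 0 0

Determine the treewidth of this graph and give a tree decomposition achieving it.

Treewidth 1.
Bags: B1 = {2, 7}  B2 = {3, 7}  B3 = {3, 4}  B4 = {4, 5}  B5 = {5, 6}  B6 = {1, 6}
Tree: B1–B2, B2–B3, B3–B4, B4–B5, B5–B6

Every bag has size at most 2, so the width is 2 − 1 = 1 and tw(G) ≤ 1. Any graph with an edge has treewidth ≥ 1, and G has the edge 2–7. The upper and lower bounds meet at 1, so that is the treewidth.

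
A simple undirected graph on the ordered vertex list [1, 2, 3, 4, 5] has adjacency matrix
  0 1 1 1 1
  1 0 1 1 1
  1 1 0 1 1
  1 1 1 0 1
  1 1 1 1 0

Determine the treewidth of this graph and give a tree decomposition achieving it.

A single bag containing all 5 vertices is trivially a valid decomposition of width 4. Conversely, {1, 2, 3, 4, 5} is a clique of size 5, and the vertices of any clique must share a bag in every tree decomposition; so some bag has ≥ 5 vertices and tw(G) ≥ 4. The upper and lower bounds meet at 4, so that is the treewidth.

Treewidth 4.
One such decomposition:
Bags: B1 = {1, 2, 3, 4, 5}
Tree: (single bag)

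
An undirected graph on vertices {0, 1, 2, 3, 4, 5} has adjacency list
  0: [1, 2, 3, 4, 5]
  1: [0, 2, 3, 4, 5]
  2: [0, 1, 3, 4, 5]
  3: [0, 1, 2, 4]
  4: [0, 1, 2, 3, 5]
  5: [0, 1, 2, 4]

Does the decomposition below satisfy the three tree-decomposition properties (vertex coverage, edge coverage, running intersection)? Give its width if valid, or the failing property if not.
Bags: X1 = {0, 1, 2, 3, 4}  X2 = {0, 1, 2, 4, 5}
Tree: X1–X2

Yes; width 4.

Checking the three conditions: (i) the bags cover all of {0, 1, 2, 3, 4, 5}; (ii) for each edge, some bag contains both endpoints; (iii) the bags containing any fixed vertex form a subtree. All hold, so the decomposition is valid with width 5 − 1 = 4.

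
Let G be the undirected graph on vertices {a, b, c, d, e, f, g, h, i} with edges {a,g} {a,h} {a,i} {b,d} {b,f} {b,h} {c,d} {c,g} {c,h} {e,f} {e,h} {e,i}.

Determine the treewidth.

A width-3 tree decomposition is:
Bags: B1 = {b, d, e, f}  B2 = {b, d, e, h}  B3 = {c, d, e, h}  B4 = {c, e, h, i}  B5 = {a, c, h, i}  B6 = {a, c, g, i}
Tree: B1–B2, B2–B3, B3–B4, B4–B5, B5–B6
The largest bag has 4 vertices, giving width 3; this decomposition certifies tw(G) ≤ 3. For the lower bound: the 4 vertex sets {b,d,f}, {e}, {h}, {a,c,g,i} are disjoint, each induces a connected subgraph, and every pair is joined by at least one edge of G. Contracting each set to a single vertex therefore yields K_{4} as a minor, and since treewidth is minor-monotone, tw(G) ≥ tw(K_{4}) = 3. The upper and lower bounds meet at 3, so that is the treewidth.

3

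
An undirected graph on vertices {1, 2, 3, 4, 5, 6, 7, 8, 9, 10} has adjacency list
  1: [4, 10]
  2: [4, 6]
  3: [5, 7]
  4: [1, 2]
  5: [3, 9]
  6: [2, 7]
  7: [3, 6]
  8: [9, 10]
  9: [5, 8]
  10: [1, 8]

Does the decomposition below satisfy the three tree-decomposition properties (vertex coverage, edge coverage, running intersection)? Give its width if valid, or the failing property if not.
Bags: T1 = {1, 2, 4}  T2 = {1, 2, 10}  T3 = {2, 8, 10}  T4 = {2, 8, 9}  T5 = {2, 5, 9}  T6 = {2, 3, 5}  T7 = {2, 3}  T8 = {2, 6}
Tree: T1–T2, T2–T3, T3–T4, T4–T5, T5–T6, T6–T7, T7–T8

A tree decomposition must satisfy three properties: every vertex lies in some bag; for every edge, both endpoints lie together in some bag; and for every vertex, the bags containing it form a connected subtree. Here vertex 7 appears in no bag, so the decomposition is invalid.

No — vertex 7 appears in no bag.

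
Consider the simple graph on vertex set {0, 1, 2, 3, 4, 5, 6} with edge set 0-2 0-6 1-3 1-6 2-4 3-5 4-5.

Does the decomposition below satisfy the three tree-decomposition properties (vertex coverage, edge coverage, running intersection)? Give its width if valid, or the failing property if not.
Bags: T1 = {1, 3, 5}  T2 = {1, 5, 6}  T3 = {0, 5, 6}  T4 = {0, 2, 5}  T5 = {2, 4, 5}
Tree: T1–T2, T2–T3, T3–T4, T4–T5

Vertex coverage: the bags together contain {0, 1, 2, 3, 4, 5, 6}, the full vertex set. Edge coverage: each edge of G has both endpoints in at least one bag. Running intersection: for every vertex, the bags containing it form a connected subtree. All three properties hold, so this is a valid tree decomposition of width max|bag| − 1 = 2, and hence tw(G) ≤ 2.

Yes; width 2.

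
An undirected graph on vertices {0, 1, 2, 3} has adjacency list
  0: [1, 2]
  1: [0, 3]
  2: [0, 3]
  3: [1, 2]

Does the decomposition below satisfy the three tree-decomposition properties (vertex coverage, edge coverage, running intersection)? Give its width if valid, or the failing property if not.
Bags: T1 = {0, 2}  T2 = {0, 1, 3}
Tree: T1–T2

A tree decomposition must satisfy three properties: every vertex lies in some bag; for every edge, both endpoints lie together in some bag; and for every vertex, the bags containing it form a connected subtree. Here edge (3,2) lies in no bag, so the decomposition is invalid.

No — edge (3,2) lies in no bag.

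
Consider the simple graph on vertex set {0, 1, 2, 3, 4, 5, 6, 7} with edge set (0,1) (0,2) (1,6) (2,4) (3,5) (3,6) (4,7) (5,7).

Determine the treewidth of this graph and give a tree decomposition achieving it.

Treewidth 2.
One such decomposition:
Bags: B1 = {0, 1, 6}  B2 = {0, 3, 6}  B3 = {0, 3, 5}  B4 = {0, 5, 7}  B5 = {0, 4, 7}  B6 = {0, 2, 4}
Tree: B1–B2, B2–B3, B3–B4, B4–B5, B5–B6

Every bag has size at most 3, so the width is 3 − 1 = 2 and tw(G) ≤ 2. For the lower bound, G contains the cycle 0–1–6–3–5–7–4–2–0, so G is not a forest; only forests have treewidth ≤ 1, hence tw(G) ≥ 2. Hence tw(G) = 2 exactly.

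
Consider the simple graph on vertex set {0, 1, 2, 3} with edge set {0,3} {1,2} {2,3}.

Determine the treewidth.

A width-1 tree decomposition is:
Bags: B1 = {1, 2}  B2 = {2, 3}  B3 = {0, 3}
Tree: B1–B2, B2–B3
Every bag has size at most 2, so the width is 2 − 1 = 1 and tw(G) ≤ 1. Any graph with an edge has treewidth ≥ 1, and G has the edge 1–2. The upper and lower bounds meet at 1, so that is the treewidth.

1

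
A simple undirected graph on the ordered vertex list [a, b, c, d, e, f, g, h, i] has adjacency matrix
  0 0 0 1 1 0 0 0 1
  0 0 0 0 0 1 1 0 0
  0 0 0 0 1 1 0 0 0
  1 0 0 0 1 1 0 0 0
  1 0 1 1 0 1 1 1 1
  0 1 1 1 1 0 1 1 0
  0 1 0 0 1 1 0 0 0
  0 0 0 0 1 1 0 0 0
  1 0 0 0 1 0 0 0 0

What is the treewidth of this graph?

A width-2 tree decomposition is:
Bags: B1 = {e, f, g}  B2 = {b, f, g}  B3 = {e, f, h}  B4 = {d, e, f}  B5 = {a, d, e}  B6 = {c, e, f}  B7 = {a, e, i}
Tree: B1–B2, B1–B3, B1–B4, B4–B5, B3–B6, B5–B7
Every bag has size at most 3, so the width is 3 − 1 = 2 and tw(G) ≤ 2. On the other hand G contains the 3-clique {a, d, e}. A clique must lie in a single bag of any decomposition, so no decomposition can have width below 2. Combining the bounds, tw(G) = 2.

2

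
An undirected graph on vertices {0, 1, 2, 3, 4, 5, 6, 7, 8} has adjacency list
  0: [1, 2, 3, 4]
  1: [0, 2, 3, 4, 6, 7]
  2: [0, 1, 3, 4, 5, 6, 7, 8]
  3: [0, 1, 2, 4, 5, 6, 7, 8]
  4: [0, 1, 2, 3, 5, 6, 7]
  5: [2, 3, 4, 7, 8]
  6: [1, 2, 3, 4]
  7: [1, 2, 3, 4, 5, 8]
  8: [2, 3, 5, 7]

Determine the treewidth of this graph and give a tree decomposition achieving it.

The largest bag has 5 vertices, giving width 4; this decomposition certifies tw(G) ≤ 4. For the lower bound, the 5 vertices {2, 3, 5, 7, 8} are pairwise adjacent, and any tree decomposition puts a clique entirely inside one bag — forcing width ≥ 4. Hence tw(G) = 4 exactly.

Treewidth 4.
One optimal decomposition is:
Bags: B1 = {1, 2, 3, 4, 7}  B2 = {1, 2, 3, 4, 6}  B3 = {2, 3, 4, 5, 7}  B4 = {0, 1, 2, 3, 4}  B5 = {2, 3, 5, 7, 8}
Tree: B1–B2, B1–B3, B2–B4, B3–B5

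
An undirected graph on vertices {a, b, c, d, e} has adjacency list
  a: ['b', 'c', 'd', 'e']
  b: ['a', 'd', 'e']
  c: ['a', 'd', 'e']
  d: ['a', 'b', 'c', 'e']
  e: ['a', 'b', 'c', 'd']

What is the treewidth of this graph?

A width-3 tree decomposition is:
Bags: B1 = {a, b, d, e}  B2 = {a, c, d, e}
Tree: B1–B2
Every bag has size at most 4, so the width is 4 − 1 = 3 and tw(G) ≤ 3. Conversely, {a, c, d, e} is a clique of size 4, and the vertices of any clique must share a bag in every tree decomposition; so some bag has ≥ 4 vertices and tw(G) ≥ 3. The upper and lower bounds meet at 3, so that is the treewidth.

3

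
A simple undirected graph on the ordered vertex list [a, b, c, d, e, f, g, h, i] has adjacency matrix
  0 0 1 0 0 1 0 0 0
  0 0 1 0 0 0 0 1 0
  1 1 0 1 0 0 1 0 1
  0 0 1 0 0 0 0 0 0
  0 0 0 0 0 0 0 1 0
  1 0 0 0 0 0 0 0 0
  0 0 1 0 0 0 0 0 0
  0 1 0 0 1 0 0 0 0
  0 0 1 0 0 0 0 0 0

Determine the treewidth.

A width-1 tree decomposition is:
Bags: B1 = {c, g}  B2 = {b, c}  B3 = {a, c}  B4 = {b, h}  B5 = {e, h}  B6 = {a, f}  B7 = {c, i}  B8 = {c, d}
Tree: B1–B2, B2–B3, B2–B4, B4–B5, B3–B6, B1–B7, B2–B8
The largest bag has 2 vertices, giving width 1; this decomposition certifies tw(G) ≤ 1. Any graph with an edge has treewidth ≥ 1, and G has the edge g–c. Combining the bounds, tw(G) = 1.

1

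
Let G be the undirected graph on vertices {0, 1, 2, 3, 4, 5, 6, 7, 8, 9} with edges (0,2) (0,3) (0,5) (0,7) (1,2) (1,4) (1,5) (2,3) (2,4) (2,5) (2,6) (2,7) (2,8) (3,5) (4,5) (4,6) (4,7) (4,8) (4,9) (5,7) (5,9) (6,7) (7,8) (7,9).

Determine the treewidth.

3

A width-3 tree decomposition is:
Bags: B1 = {2, 4, 6, 7}  B2 = {2, 4, 5, 7}  B3 = {0, 2, 5, 7}  B4 = {2, 4, 7, 8}  B5 = {4, 5, 7, 9}  B6 = {1, 2, 4, 5}  B7 = {0, 2, 3, 5}
Tree: B1–B2, B2–B3, B2–B4, B2–B5, B2–B6, B3–B7
The largest bag has 4 vertices, giving width 3; this decomposition certifies tw(G) ≤ 3. Conversely, {4, 5, 7, 9} is a clique of size 4, and the vertices of any clique must share a bag in every tree decomposition; so some bag has ≥ 4 vertices and tw(G) ≥ 3. The upper and lower bounds meet at 3, so that is the treewidth.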